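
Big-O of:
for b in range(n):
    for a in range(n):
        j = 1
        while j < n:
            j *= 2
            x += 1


Per nesting level: O(n) * O(n) * O(log n) = O(n^2 log n)
Complexity: O(n^2 log n)


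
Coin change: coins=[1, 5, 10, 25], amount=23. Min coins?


dp[0]=0; dp[i]=1+min(dp[i-c] for c in coins)
...dp[18]=5, dp[19]=6, dp[20]=2, dp[21]=3, dp[22]=4, dp[23]=5
Minimum coins for 23 = 5


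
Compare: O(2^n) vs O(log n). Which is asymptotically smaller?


logarithmic grows slower than exponential
O(log n) is asymptotically smaller; O(2^n) grows faster


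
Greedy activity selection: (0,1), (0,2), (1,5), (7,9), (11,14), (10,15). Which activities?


Greedy: pick earliest-ending, then skip overlaps.
Selected (4 activities): [(0, 1), (1, 5), (7, 9), (11, 14)]


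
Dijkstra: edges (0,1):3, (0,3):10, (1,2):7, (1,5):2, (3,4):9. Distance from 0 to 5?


Dijkstra from 0:
Distances: {0: 0, 1: 3, 2: 10, 3: 10, 4: 19, 5: 5}
Shortest distance to 5 = 5, path = [0, 1, 5]


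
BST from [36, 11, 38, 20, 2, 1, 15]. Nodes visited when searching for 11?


BST root = 36
Search for 11: compare at each node
Path: [36, 11]


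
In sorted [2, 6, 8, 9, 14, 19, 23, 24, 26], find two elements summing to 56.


Two pointers: lo=0, hi=8
No pair sums to 56


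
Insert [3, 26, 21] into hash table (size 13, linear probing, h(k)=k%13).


Insertions: 3->slot 3; 26->slot 0; 21->slot 8
Table: [26, None, None, 3, None, None, None, None, 21, None, None, None, None]


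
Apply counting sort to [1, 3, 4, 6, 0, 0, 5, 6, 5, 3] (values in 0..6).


Count array: [2, 1, 0, 2, 1, 2, 2]
Reconstruct: [0, 0, 1, 3, 3, 4, 5, 5, 6, 6]


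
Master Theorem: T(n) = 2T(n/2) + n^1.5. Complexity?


a=2, b=2, c=1.5. log_2(2)=1 < c=1.5. Case 3: O(n^c) = O(n^1.500)
Complexity: O(n^1.500)


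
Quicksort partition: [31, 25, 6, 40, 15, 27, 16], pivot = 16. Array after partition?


Elements <= 16 go left of pivot.
Result: [6, 15, 16, 40, 25, 27, 31], pivot at index 2


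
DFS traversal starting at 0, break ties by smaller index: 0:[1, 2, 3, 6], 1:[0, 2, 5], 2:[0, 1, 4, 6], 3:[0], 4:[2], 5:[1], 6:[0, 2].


DFS stack-based: start with [0]
Visit order: [0, 1, 2, 4, 6, 5, 3]


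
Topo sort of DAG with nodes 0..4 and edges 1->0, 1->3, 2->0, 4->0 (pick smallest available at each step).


Kahn's algorithm, process smallest node first
Order: [1, 2, 3, 4, 0]


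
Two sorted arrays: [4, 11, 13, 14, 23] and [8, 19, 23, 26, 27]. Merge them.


Compare heads, take smaller each step.
Merged: [4, 8, 11, 13, 14, 19, 23, 23, 26, 27]


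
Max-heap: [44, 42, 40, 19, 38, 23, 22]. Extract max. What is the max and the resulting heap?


Max = 44
Replace root with last, heapify down
Resulting heap: [42, 38, 40, 19, 22, 23]


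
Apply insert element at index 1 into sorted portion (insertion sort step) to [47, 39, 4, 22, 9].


After one pass: [39, 47, 4, 22, 9]


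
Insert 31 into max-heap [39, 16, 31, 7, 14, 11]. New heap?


Append 31: [39, 16, 31, 7, 14, 11, 31]
Bubble up: no swaps needed
Result: [39, 16, 31, 7, 14, 11, 31]


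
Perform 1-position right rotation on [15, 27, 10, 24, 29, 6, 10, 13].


Right rotate by 1: [13, 15, 27, 10, 24, 29, 6, 10]


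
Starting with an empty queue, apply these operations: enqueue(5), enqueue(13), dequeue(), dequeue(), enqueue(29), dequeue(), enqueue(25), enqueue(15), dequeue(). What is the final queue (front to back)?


enqueue(5) -> [5]
enqueue(13) -> [5, 13]
dequeue() returns 5 -> [13]
dequeue() returns 13 -> []
enqueue(29) -> [29]
dequeue() returns 29 -> []
enqueue(25) -> [25]
enqueue(15) -> [25, 15]
dequeue() returns 25 -> [15]
Final queue (front to back): [15]


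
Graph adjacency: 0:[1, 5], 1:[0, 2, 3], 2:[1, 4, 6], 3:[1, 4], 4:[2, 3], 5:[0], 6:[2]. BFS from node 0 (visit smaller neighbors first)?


BFS queue: start with [0]
Visit order: [0, 1, 5, 2, 3, 4, 6]


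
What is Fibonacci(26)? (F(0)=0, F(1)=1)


F(n)=F(n-1)+F(n-2)
...F(24)=46368, F(25)=75025, F(26)=121393


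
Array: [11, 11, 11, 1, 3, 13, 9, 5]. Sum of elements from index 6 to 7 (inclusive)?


Prefix sums: [0, 11, 22, 33, 34, 37, 50, 59, 64]
Sum[6..7] = prefix[8] - prefix[6] = 64 - 50 = 14


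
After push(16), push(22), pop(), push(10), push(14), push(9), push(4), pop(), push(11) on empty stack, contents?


push(16) -> [16]
push(22) -> [16, 22]
pop() returns 22 -> [16]
push(10) -> [16, 10]
push(14) -> [16, 10, 14]
push(9) -> [16, 10, 14, 9]
push(4) -> [16, 10, 14, 9, 4]
pop() returns 4 -> [16, 10, 14, 9]
push(11) -> [16, 10, 14, 9, 11]
Final stack (bottom to top): [16, 10, 14, 9, 11]


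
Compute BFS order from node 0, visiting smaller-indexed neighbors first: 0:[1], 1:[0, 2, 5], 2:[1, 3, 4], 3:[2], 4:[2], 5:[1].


BFS queue: start with [0]
Visit order: [0, 1, 2, 5, 3, 4]


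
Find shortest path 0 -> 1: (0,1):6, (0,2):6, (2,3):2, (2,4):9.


Dijkstra from 0:
Distances: {0: 0, 1: 6, 2: 6, 3: 8, 4: 15}
Shortest distance to 1 = 6, path = [0, 1]


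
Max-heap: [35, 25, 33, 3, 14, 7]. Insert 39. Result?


Append 39: [35, 25, 33, 3, 14, 7, 39]
Bubble up: swap idx 6(39) with idx 2(33); swap idx 2(39) with idx 0(35)
Result: [39, 25, 35, 3, 14, 7, 33]


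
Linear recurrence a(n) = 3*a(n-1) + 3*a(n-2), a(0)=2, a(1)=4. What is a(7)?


Build bottom-up:
...a(5)=954, a(6)=3618, a(7)=3*3618+3*954=13716


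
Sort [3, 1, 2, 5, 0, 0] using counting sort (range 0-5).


Count array: [2, 1, 1, 1, 0, 1]
Reconstruct: [0, 0, 1, 2, 3, 5]


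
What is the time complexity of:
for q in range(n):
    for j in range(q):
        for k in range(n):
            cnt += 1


Per nesting level: O(n) * O(n) [triangular over q] * O(n) = O(n^3)
Complexity: O(n^3)


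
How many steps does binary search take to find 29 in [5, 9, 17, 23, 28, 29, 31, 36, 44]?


Search for 29:
[0,8] mid=4 arr[4]=28
[5,8] mid=6 arr[6]=31
[5,5] mid=5 arr[5]=29
Total: 3 comparisons


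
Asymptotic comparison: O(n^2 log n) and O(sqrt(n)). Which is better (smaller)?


sublinear grows slower than n^2 log n
O(sqrt(n)) is asymptotically smaller; O(n^2 log n) grows faster


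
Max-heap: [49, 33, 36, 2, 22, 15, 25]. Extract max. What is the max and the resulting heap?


Max = 49
Replace root with last, heapify down
Resulting heap: [36, 33, 25, 2, 22, 15]


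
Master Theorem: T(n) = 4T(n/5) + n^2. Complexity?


a=4, b=5, c=2. log_5(4)=0.861 < c=2. Case 3: O(n^c) = O(n^2)
Complexity: O(n^2)


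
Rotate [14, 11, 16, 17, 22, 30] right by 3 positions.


Right rotate by 3: [17, 22, 30, 14, 11, 16]


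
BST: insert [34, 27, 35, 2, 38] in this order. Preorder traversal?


Root = 34; build tree by BST insertion.
Preorder traversal: [34, 27, 2, 35, 38]


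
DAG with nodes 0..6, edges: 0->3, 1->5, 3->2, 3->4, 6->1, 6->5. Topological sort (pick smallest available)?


Kahn's algorithm, process smallest node first
Order: [0, 3, 2, 4, 6, 1, 5]


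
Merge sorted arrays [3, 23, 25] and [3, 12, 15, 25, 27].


Compare heads, take smaller each step.
Merged: [3, 3, 12, 15, 23, 25, 25, 27]


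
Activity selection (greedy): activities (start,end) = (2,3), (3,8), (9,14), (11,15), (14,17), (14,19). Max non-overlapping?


Greedy: pick earliest-ending, then skip overlaps.
Selected (4 activities): [(2, 3), (3, 8), (9, 14), (14, 17)]


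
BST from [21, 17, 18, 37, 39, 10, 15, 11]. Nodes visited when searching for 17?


BST root = 21
Search for 17: compare at each node
Path: [21, 17]


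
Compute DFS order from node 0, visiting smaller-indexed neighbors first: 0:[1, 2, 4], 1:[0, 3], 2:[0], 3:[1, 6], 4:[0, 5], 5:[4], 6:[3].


DFS stack-based: start with [0]
Visit order: [0, 1, 3, 6, 2, 4, 5]


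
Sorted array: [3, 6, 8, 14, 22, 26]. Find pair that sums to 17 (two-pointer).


Two pointers: lo=0, hi=5
Found pair: (3, 14) summing to 17


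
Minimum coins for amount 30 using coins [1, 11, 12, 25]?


dp[0]=0; dp[i]=1+min(dp[i-c] for c in coins)
...dp[25]=1, dp[26]=2, dp[27]=3, dp[28]=4, dp[29]=5, dp[30]=6
Minimum coins for 30 = 6


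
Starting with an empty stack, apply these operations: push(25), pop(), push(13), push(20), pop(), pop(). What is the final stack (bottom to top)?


push(25) -> [25]
pop() returns 25 -> []
push(13) -> [13]
push(20) -> [13, 20]
pop() returns 20 -> [13]
pop() returns 13 -> []
Final stack (bottom to top): []


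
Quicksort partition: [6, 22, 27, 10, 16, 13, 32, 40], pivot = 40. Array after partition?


Elements <= 40 go left of pivot.
Result: [6, 22, 27, 10, 16, 13, 32, 40], pivot at index 7


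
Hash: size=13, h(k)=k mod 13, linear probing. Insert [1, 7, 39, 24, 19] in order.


Insertions: 1->slot 1; 7->slot 7; 39->slot 0; 24->slot 11; 19->slot 6
Table: [39, 1, None, None, None, None, 19, 7, None, None, None, 24, None]


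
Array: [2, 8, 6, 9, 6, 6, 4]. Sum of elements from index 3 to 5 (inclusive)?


Prefix sums: [0, 2, 10, 16, 25, 31, 37, 41]
Sum[3..5] = prefix[6] - prefix[3] = 37 - 16 = 21


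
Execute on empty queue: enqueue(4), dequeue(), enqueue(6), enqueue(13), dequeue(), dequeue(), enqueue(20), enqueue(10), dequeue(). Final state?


enqueue(4) -> [4]
dequeue() returns 4 -> []
enqueue(6) -> [6]
enqueue(13) -> [6, 13]
dequeue() returns 6 -> [13]
dequeue() returns 13 -> []
enqueue(20) -> [20]
enqueue(10) -> [20, 10]
dequeue() returns 20 -> [10]
Final queue (front to back): [10]


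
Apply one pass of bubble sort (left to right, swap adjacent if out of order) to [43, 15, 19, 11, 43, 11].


After one pass: [15, 19, 11, 43, 11, 43]


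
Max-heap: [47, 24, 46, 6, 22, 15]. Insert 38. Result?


Append 38: [47, 24, 46, 6, 22, 15, 38]
Bubble up: no swaps needed
Result: [47, 24, 46, 6, 22, 15, 38]


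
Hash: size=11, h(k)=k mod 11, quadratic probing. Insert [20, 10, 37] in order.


Insertions: 20->slot 9; 10->slot 10; 37->slot 4
Table: [None, None, None, None, 37, None, None, None, None, 20, 10]


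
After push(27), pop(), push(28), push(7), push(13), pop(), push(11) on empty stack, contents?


push(27) -> [27]
pop() returns 27 -> []
push(28) -> [28]
push(7) -> [28, 7]
push(13) -> [28, 7, 13]
pop() returns 13 -> [28, 7]
push(11) -> [28, 7, 11]
Final stack (bottom to top): [28, 7, 11]


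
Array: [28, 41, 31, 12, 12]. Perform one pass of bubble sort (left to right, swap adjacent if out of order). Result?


After one pass: [28, 31, 12, 12, 41]


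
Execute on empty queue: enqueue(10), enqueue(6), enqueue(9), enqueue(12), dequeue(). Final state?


enqueue(10) -> [10]
enqueue(6) -> [10, 6]
enqueue(9) -> [10, 6, 9]
enqueue(12) -> [10, 6, 9, 12]
dequeue() returns 10 -> [6, 9, 12]
Final queue (front to back): [6, 9, 12]


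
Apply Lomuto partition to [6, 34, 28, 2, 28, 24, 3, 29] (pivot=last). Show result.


Elements <= 29 go left of pivot.
Result: [6, 28, 2, 28, 24, 3, 29, 34], pivot at index 6


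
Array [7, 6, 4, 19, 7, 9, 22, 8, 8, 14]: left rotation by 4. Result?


Left rotate by 4: [7, 9, 22, 8, 8, 14, 7, 6, 4, 19]


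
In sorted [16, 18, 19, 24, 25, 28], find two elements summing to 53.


Two pointers: lo=0, hi=5
Found pair: (25, 28) summing to 53


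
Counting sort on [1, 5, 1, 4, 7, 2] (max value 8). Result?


Count array: [0, 2, 1, 0, 1, 1, 0, 1, 0]
Reconstruct: [1, 1, 2, 4, 5, 7]


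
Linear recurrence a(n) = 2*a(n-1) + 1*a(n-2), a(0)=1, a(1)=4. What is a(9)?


Build bottom-up:
...a(7)=746, a(8)=1801, a(9)=2*1801+1*746=4348


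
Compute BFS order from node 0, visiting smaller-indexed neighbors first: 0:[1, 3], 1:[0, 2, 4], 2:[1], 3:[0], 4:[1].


BFS queue: start with [0]
Visit order: [0, 1, 3, 2, 4]


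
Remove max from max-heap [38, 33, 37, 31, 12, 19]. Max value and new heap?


Max = 38
Replace root with last, heapify down
Resulting heap: [37, 33, 19, 31, 12]


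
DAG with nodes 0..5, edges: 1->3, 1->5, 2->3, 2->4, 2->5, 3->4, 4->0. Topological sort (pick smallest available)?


Kahn's algorithm, process smallest node first
Order: [1, 2, 3, 4, 0, 5]


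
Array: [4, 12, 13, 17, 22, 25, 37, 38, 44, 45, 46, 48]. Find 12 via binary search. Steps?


Search for 12:
[0,11] mid=5 arr[5]=25
[0,4] mid=2 arr[2]=13
[0,1] mid=0 arr[0]=4
[1,1] mid=1 arr[1]=12
Total: 4 comparisons


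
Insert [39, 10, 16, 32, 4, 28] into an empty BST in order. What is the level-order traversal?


Root = 39; build tree by BST insertion.
Level-Order traversal: [39, 10, 4, 16, 32, 28]


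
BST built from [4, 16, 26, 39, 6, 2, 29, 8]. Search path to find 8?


BST root = 4
Search for 8: compare at each node
Path: [4, 16, 6, 8]


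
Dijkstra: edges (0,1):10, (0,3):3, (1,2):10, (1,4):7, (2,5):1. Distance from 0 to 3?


Dijkstra from 0:
Distances: {0: 0, 1: 10, 2: 20, 3: 3, 4: 17, 5: 21}
Shortest distance to 3 = 3, path = [0, 3]


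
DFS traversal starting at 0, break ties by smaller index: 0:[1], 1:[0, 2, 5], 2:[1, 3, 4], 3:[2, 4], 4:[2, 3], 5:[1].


DFS stack-based: start with [0]
Visit order: [0, 1, 2, 3, 4, 5]


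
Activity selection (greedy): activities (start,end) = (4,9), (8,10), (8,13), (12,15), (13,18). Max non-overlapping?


Greedy: pick earliest-ending, then skip overlaps.
Selected (2 activities): [(4, 9), (12, 15)]


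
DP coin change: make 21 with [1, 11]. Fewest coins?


dp[0]=0; dp[i]=1+min(dp[i-c] for c in coins)
...dp[16]=6, dp[17]=7, dp[18]=8, dp[19]=9, dp[20]=10, dp[21]=11
Minimum coins for 21 = 11


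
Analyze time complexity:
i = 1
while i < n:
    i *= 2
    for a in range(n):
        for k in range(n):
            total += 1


Per nesting level: O(log n) * O(n) * O(n) = O(n^2 log n)
Complexity: O(n^2 log n)


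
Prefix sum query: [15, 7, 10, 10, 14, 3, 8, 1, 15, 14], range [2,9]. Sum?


Prefix sums: [0, 15, 22, 32, 42, 56, 59, 67, 68, 83, 97]
Sum[2..9] = prefix[10] - prefix[2] = 97 - 22 = 75


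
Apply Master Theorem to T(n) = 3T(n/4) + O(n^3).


a=3, b=4, c=3. log_4(3)=0.792 < c=3. Case 3: O(n^c) = O(n^3)
Complexity: O(n^3)


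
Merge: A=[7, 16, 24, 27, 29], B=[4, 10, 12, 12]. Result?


Compare heads, take smaller each step.
Merged: [4, 7, 10, 12, 12, 16, 24, 27, 29]


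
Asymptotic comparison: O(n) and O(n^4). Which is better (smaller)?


linear grows slower than quartic
O(n) is asymptotically smaller; O(n^4) grows faster


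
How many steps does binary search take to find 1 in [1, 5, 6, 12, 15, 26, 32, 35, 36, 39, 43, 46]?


Search for 1:
[0,11] mid=5 arr[5]=26
[0,4] mid=2 arr[2]=6
[0,1] mid=0 arr[0]=1
Total: 3 comparisons


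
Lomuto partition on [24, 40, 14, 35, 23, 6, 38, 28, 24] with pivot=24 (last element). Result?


Elements <= 24 go left of pivot.
Result: [24, 14, 23, 6, 24, 35, 38, 28, 40], pivot at index 4


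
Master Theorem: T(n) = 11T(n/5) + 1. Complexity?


a=11, b=5, c=0. log_5(11)=1.490 > c=0. Case 1: O(n^log_b(a)) = O(n^1.490)
Complexity: O(n^1.490)


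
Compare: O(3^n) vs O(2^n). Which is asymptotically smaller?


exponential grows slower than exponential (base 3)
O(2^n) is asymptotically smaller; O(3^n) grows faster


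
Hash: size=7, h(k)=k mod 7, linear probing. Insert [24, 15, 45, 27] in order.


Insertions: 24->slot 3; 15->slot 1; 45->slot 4; 27->slot 6
Table: [None, 15, None, 24, 45, None, 27]


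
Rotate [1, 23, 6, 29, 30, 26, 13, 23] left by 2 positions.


Left rotate by 2: [6, 29, 30, 26, 13, 23, 1, 23]


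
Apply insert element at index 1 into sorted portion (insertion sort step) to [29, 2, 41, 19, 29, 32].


After one pass: [2, 29, 41, 19, 29, 32]


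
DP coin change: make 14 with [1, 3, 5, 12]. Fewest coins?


dp[0]=0; dp[i]=1+min(dp[i-c] for c in coins)
...dp[9]=3, dp[10]=2, dp[11]=3, dp[12]=1, dp[13]=2, dp[14]=3
Minimum coins for 14 = 3


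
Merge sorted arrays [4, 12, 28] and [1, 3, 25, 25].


Compare heads, take smaller each step.
Merged: [1, 3, 4, 12, 25, 25, 28]


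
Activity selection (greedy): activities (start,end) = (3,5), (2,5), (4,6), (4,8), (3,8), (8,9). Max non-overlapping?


Greedy: pick earliest-ending, then skip overlaps.
Selected (2 activities): [(3, 5), (8, 9)]


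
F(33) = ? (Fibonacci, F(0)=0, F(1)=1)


F(n)=F(n-1)+F(n-2)
...F(31)=1346269, F(32)=2178309, F(33)=3524578


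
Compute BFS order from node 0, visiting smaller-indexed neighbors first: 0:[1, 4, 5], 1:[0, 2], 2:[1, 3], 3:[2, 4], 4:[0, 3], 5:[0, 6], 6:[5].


BFS queue: start with [0]
Visit order: [0, 1, 4, 5, 2, 3, 6]


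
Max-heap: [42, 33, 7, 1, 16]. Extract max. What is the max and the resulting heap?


Max = 42
Replace root with last, heapify down
Resulting heap: [33, 16, 7, 1]


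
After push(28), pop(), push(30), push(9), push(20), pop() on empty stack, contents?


push(28) -> [28]
pop() returns 28 -> []
push(30) -> [30]
push(9) -> [30, 9]
push(20) -> [30, 9, 20]
pop() returns 20 -> [30, 9]
Final stack (bottom to top): [30, 9]


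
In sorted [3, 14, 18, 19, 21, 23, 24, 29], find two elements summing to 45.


Two pointers: lo=0, hi=7
Found pair: (21, 24) summing to 45


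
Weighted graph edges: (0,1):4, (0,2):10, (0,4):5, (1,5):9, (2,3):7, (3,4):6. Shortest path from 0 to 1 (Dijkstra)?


Dijkstra from 0:
Distances: {0: 0, 1: 4, 2: 10, 3: 11, 4: 5, 5: 13}
Shortest distance to 1 = 4, path = [0, 1]


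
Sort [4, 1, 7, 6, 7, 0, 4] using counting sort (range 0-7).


Count array: [1, 1, 0, 0, 2, 0, 1, 2]
Reconstruct: [0, 1, 4, 4, 6, 7, 7]


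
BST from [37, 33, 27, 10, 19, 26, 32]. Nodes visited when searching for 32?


BST root = 37
Search for 32: compare at each node
Path: [37, 33, 27, 32]


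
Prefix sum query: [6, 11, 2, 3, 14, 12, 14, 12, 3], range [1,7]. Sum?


Prefix sums: [0, 6, 17, 19, 22, 36, 48, 62, 74, 77]
Sum[1..7] = prefix[8] - prefix[1] = 74 - 6 = 68


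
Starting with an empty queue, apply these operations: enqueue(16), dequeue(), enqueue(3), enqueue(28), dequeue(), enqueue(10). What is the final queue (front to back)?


enqueue(16) -> [16]
dequeue() returns 16 -> []
enqueue(3) -> [3]
enqueue(28) -> [3, 28]
dequeue() returns 3 -> [28]
enqueue(10) -> [28, 10]
Final queue (front to back): [28, 10]


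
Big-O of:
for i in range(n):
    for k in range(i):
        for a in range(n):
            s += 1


Per nesting level: O(n) * O(n) [triangular over i] * O(n) = O(n^3)
Complexity: O(n^3)


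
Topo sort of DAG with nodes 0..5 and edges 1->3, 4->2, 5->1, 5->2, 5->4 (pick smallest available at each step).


Kahn's algorithm, process smallest node first
Order: [0, 5, 1, 3, 4, 2]


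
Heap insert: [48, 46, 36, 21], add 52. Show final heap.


Append 52: [48, 46, 36, 21, 52]
Bubble up: swap idx 4(52) with idx 1(46); swap idx 1(52) with idx 0(48)
Result: [52, 48, 36, 21, 46]


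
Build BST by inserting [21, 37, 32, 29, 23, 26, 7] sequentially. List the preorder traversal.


Root = 21; build tree by BST insertion.
Preorder traversal: [21, 7, 37, 32, 29, 23, 26]


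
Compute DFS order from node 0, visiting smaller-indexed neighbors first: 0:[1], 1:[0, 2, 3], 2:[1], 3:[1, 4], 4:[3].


DFS stack-based: start with [0]
Visit order: [0, 1, 2, 3, 4]


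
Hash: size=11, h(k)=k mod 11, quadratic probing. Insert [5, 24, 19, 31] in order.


Insertions: 5->slot 5; 24->slot 2; 19->slot 8; 31->slot 9
Table: [None, None, 24, None, None, 5, None, None, 19, 31, None]


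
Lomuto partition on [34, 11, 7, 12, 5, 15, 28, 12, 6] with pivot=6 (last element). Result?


Elements <= 6 go left of pivot.
Result: [5, 6, 7, 12, 34, 15, 28, 12, 11], pivot at index 1


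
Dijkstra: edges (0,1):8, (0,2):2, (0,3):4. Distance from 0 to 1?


Dijkstra from 0:
Distances: {0: 0, 1: 8, 2: 2, 3: 4}
Shortest distance to 1 = 8, path = [0, 1]


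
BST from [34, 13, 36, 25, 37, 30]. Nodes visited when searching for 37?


BST root = 34
Search for 37: compare at each node
Path: [34, 36, 37]


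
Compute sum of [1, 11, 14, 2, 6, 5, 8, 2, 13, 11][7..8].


Prefix sums: [0, 1, 12, 26, 28, 34, 39, 47, 49, 62, 73]
Sum[7..8] = prefix[9] - prefix[7] = 62 - 47 = 15


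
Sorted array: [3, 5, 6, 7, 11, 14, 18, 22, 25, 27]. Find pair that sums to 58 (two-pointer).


Two pointers: lo=0, hi=9
No pair sums to 58


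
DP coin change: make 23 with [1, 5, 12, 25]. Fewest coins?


dp[0]=0; dp[i]=1+min(dp[i-c] for c in coins)
...dp[18]=3, dp[19]=4, dp[20]=4, dp[21]=5, dp[22]=3, dp[23]=4
Minimum coins for 23 = 4


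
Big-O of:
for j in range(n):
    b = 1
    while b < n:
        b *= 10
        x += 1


Per nesting level: O(n) * O(log n) = O(n log n)
Complexity: O(n log n)


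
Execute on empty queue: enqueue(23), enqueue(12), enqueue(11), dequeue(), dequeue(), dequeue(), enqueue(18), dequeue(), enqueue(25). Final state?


enqueue(23) -> [23]
enqueue(12) -> [23, 12]
enqueue(11) -> [23, 12, 11]
dequeue() returns 23 -> [12, 11]
dequeue() returns 12 -> [11]
dequeue() returns 11 -> []
enqueue(18) -> [18]
dequeue() returns 18 -> []
enqueue(25) -> [25]
Final queue (front to back): [25]


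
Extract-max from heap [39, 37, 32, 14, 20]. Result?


Max = 39
Replace root with last, heapify down
Resulting heap: [37, 20, 32, 14]


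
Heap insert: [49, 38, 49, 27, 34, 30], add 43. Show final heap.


Append 43: [49, 38, 49, 27, 34, 30, 43]
Bubble up: no swaps needed
Result: [49, 38, 49, 27, 34, 30, 43]


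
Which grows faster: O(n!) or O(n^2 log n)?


n^2 log n grows slower than factorial
O(n^2 log n) is asymptotically smaller; O(n!) grows faster


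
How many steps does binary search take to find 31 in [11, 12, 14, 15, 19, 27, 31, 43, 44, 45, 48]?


Search for 31:
[0,10] mid=5 arr[5]=27
[6,10] mid=8 arr[8]=44
[6,7] mid=6 arr[6]=31
Total: 3 comparisons


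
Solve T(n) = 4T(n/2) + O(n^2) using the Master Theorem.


a=4, b=2, c=2. log_2(4)=2 = c=2. Case 2: O(n^c log n) = O(n^2 log n)
Complexity: O(n^2 log n)


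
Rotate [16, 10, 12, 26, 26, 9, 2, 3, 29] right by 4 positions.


Right rotate by 4: [9, 2, 3, 29, 16, 10, 12, 26, 26]


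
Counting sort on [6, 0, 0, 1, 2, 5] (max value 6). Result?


Count array: [2, 1, 1, 0, 0, 1, 1]
Reconstruct: [0, 0, 1, 2, 5, 6]


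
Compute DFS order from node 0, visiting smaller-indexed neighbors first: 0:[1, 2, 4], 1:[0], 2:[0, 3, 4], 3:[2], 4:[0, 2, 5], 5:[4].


DFS stack-based: start with [0]
Visit order: [0, 1, 2, 3, 4, 5]


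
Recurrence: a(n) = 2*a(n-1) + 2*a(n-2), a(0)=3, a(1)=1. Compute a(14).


Build bottom-up:
...a(12)=159552, a(13)=435904, a(14)=2*435904+2*159552=1190912


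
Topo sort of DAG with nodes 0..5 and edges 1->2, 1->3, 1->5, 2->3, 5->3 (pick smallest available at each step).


Kahn's algorithm, process smallest node first
Order: [0, 1, 2, 4, 5, 3]


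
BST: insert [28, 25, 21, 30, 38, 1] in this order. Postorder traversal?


Root = 28; build tree by BST insertion.
Postorder traversal: [1, 21, 25, 38, 30, 28]


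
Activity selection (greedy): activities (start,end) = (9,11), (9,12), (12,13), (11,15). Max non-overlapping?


Greedy: pick earliest-ending, then skip overlaps.
Selected (2 activities): [(9, 11), (12, 13)]


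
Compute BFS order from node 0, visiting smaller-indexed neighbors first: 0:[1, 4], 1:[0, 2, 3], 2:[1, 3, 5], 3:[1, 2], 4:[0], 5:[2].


BFS queue: start with [0]
Visit order: [0, 1, 4, 2, 3, 5]


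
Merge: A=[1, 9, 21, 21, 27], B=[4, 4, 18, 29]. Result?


Compare heads, take smaller each step.
Merged: [1, 4, 4, 9, 18, 21, 21, 27, 29]


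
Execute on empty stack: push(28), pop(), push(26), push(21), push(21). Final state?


push(28) -> [28]
pop() returns 28 -> []
push(26) -> [26]
push(21) -> [26, 21]
push(21) -> [26, 21, 21]
Final stack (bottom to top): [26, 21, 21]


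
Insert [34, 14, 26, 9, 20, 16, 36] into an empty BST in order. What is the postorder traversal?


Root = 34; build tree by BST insertion.
Postorder traversal: [9, 16, 20, 26, 14, 36, 34]


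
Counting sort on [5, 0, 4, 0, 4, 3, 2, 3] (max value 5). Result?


Count array: [2, 0, 1, 2, 2, 1]
Reconstruct: [0, 0, 2, 3, 3, 4, 4, 5]


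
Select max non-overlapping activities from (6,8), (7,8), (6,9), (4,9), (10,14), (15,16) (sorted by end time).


Greedy: pick earliest-ending, then skip overlaps.
Selected (3 activities): [(6, 8), (10, 14), (15, 16)]


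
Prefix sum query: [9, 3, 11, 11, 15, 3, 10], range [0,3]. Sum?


Prefix sums: [0, 9, 12, 23, 34, 49, 52, 62]
Sum[0..3] = prefix[4] - prefix[0] = 34 - 0 = 34


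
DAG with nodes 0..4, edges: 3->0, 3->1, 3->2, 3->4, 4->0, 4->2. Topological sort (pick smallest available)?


Kahn's algorithm, process smallest node first
Order: [3, 1, 4, 0, 2]


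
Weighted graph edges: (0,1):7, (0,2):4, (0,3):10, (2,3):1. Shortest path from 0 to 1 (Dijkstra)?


Dijkstra from 0:
Distances: {0: 0, 1: 7, 2: 4, 3: 5}
Shortest distance to 1 = 7, path = [0, 1]


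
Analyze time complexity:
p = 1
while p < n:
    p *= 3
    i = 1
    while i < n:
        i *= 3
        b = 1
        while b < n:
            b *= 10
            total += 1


Per nesting level: O(log n) * O(log n) * O(log n) = O((log n)^3)
Complexity: O((log n)^3)


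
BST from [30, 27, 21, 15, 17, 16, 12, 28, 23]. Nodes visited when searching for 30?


BST root = 30
Search for 30: compare at each node
Path: [30]


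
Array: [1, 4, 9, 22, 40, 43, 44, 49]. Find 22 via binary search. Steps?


Search for 22:
[0,7] mid=3 arr[3]=22
Total: 1 comparisons


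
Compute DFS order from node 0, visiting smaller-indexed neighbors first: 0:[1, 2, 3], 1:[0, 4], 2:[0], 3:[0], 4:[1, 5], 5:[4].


DFS stack-based: start with [0]
Visit order: [0, 1, 4, 5, 2, 3]


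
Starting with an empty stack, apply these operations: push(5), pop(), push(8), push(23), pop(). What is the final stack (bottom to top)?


push(5) -> [5]
pop() returns 5 -> []
push(8) -> [8]
push(23) -> [8, 23]
pop() returns 23 -> [8]
Final stack (bottom to top): [8]


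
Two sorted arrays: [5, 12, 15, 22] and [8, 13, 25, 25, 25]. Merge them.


Compare heads, take smaller each step.
Merged: [5, 8, 12, 13, 15, 22, 25, 25, 25]


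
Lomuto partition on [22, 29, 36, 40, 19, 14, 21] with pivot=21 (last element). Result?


Elements <= 21 go left of pivot.
Result: [19, 14, 21, 40, 22, 29, 36], pivot at index 2


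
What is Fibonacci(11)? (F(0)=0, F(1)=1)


F(n)=F(n-1)+F(n-2)
...F(9)=34, F(10)=55, F(11)=89


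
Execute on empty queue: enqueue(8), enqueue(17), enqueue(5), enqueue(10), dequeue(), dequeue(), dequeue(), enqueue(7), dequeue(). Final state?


enqueue(8) -> [8]
enqueue(17) -> [8, 17]
enqueue(5) -> [8, 17, 5]
enqueue(10) -> [8, 17, 5, 10]
dequeue() returns 8 -> [17, 5, 10]
dequeue() returns 17 -> [5, 10]
dequeue() returns 5 -> [10]
enqueue(7) -> [10, 7]
dequeue() returns 10 -> [7]
Final queue (front to back): [7]


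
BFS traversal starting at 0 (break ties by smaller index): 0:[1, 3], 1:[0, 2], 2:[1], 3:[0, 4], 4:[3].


BFS queue: start with [0]
Visit order: [0, 1, 3, 2, 4]


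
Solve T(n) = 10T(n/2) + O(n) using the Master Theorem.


a=10, b=2, c=1. log_2(10)=3.322 > c=1. Case 1: O(n^log_b(a)) = O(n^3.322)
Complexity: O(n^3.322)


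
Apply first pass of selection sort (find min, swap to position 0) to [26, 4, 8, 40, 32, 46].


After one pass: [4, 26, 8, 40, 32, 46]


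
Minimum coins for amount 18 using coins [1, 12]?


dp[0]=0; dp[i]=1+min(dp[i-c] for c in coins)
...dp[13]=2, dp[14]=3, dp[15]=4, dp[16]=5, dp[17]=6, dp[18]=7
Minimum coins for 18 = 7


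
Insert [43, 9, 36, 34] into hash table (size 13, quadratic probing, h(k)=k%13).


Insertions: 43->slot 4; 9->slot 9; 36->slot 10; 34->slot 8
Table: [None, None, None, None, 43, None, None, None, 34, 9, 36, None, None]


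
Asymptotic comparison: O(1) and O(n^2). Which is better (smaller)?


constant grows slower than quadratic
O(1) is asymptotically smaller; O(n^2) grows faster


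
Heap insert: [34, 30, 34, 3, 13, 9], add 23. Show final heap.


Append 23: [34, 30, 34, 3, 13, 9, 23]
Bubble up: no swaps needed
Result: [34, 30, 34, 3, 13, 9, 23]


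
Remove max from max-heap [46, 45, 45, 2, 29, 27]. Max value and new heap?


Max = 46
Replace root with last, heapify down
Resulting heap: [45, 29, 45, 2, 27]


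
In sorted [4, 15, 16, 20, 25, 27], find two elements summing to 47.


Two pointers: lo=0, hi=5
Found pair: (20, 27) summing to 47


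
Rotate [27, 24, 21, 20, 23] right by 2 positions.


Right rotate by 2: [20, 23, 27, 24, 21]


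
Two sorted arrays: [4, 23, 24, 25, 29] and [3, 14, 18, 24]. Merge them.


Compare heads, take smaller each step.
Merged: [3, 4, 14, 18, 23, 24, 24, 25, 29]


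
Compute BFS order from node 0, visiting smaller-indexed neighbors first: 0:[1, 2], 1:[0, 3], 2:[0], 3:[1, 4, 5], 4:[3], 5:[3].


BFS queue: start with [0]
Visit order: [0, 1, 2, 3, 4, 5]


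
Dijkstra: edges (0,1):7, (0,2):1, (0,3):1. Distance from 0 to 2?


Dijkstra from 0:
Distances: {0: 0, 1: 7, 2: 1, 3: 1}
Shortest distance to 2 = 1, path = [0, 2]


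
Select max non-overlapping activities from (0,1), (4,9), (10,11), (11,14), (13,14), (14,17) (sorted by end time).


Greedy: pick earliest-ending, then skip overlaps.
Selected (5 activities): [(0, 1), (4, 9), (10, 11), (11, 14), (14, 17)]


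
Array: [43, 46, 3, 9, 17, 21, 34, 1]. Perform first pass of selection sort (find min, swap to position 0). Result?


After one pass: [1, 46, 3, 9, 17, 21, 34, 43]


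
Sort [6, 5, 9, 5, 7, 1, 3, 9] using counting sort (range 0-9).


Count array: [0, 1, 0, 1, 0, 2, 1, 1, 0, 2]
Reconstruct: [1, 3, 5, 5, 6, 7, 9, 9]


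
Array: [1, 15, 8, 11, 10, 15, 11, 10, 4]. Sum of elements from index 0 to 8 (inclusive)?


Prefix sums: [0, 1, 16, 24, 35, 45, 60, 71, 81, 85]
Sum[0..8] = prefix[9] - prefix[0] = 85 - 0 = 85


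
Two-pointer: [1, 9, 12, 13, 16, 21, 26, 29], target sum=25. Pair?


Two pointers: lo=0, hi=7
Found pair: (9, 16) summing to 25


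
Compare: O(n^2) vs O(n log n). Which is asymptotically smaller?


linearithmic grows slower than quadratic
O(n log n) is asymptotically smaller; O(n^2) grows faster


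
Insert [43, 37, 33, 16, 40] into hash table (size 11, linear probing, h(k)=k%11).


Insertions: 43->slot 10; 37->slot 4; 33->slot 0; 16->slot 5; 40->slot 7
Table: [33, None, None, None, 37, 16, None, 40, None, None, 43]


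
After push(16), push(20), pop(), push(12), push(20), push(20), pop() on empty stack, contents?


push(16) -> [16]
push(20) -> [16, 20]
pop() returns 20 -> [16]
push(12) -> [16, 12]
push(20) -> [16, 12, 20]
push(20) -> [16, 12, 20, 20]
pop() returns 20 -> [16, 12, 20]
Final stack (bottom to top): [16, 12, 20]


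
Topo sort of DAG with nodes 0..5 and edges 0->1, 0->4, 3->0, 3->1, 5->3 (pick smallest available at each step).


Kahn's algorithm, process smallest node first
Order: [2, 5, 3, 0, 1, 4]


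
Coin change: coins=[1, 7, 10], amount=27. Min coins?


dp[0]=0; dp[i]=1+min(dp[i-c] for c in coins)
...dp[22]=4, dp[23]=5, dp[24]=3, dp[25]=4, dp[26]=5, dp[27]=3
Minimum coins for 27 = 3


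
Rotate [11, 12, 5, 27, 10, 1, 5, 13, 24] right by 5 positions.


Right rotate by 5: [10, 1, 5, 13, 24, 11, 12, 5, 27]


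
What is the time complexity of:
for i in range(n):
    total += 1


Per nesting level: O(n) = O(n)
Complexity: O(n)


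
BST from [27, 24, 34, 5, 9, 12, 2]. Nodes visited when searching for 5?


BST root = 27
Search for 5: compare at each node
Path: [27, 24, 5]


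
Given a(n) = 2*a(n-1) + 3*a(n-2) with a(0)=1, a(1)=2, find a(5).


Build bottom-up:
...a(3)=20, a(4)=61, a(5)=2*61+3*20=182


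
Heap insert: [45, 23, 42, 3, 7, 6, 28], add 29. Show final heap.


Append 29: [45, 23, 42, 3, 7, 6, 28, 29]
Bubble up: swap idx 7(29) with idx 3(3); swap idx 3(29) with idx 1(23)
Result: [45, 29, 42, 23, 7, 6, 28, 3]


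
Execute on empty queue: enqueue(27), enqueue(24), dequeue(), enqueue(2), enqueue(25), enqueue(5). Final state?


enqueue(27) -> [27]
enqueue(24) -> [27, 24]
dequeue() returns 27 -> [24]
enqueue(2) -> [24, 2]
enqueue(25) -> [24, 2, 25]
enqueue(5) -> [24, 2, 25, 5]
Final queue (front to back): [24, 2, 25, 5]


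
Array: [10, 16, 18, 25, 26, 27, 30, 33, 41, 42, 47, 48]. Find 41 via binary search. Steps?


Search for 41:
[0,11] mid=5 arr[5]=27
[6,11] mid=8 arr[8]=41
Total: 2 comparisons


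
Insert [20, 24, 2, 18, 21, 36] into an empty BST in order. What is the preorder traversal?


Root = 20; build tree by BST insertion.
Preorder traversal: [20, 2, 18, 24, 21, 36]


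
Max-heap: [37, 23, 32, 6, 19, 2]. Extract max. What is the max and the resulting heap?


Max = 37
Replace root with last, heapify down
Resulting heap: [32, 23, 2, 6, 19]


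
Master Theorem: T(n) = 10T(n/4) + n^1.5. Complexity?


a=10, b=4, c=1.5. log_4(10)=1.661 > c=1.5. Case 1: O(n^log_b(a)) = O(n^1.661)
Complexity: O(n^1.661)


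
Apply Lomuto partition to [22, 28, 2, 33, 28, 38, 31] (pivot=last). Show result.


Elements <= 31 go left of pivot.
Result: [22, 28, 2, 28, 31, 38, 33], pivot at index 4


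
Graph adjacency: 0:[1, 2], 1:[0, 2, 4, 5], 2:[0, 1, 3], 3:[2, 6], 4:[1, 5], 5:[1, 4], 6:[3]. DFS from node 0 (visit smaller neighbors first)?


DFS stack-based: start with [0]
Visit order: [0, 1, 2, 3, 6, 4, 5]


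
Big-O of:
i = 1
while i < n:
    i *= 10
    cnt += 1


Per nesting level: O(log n) = O(log n)
Complexity: O(log n)


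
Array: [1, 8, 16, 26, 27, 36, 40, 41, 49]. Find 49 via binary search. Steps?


Search for 49:
[0,8] mid=4 arr[4]=27
[5,8] mid=6 arr[6]=40
[7,8] mid=7 arr[7]=41
[8,8] mid=8 arr[8]=49
Total: 4 comparisons


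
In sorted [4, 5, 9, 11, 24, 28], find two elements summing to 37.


Two pointers: lo=0, hi=5
Found pair: (9, 28) summing to 37


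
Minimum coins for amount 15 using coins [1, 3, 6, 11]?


dp[0]=0; dp[i]=1+min(dp[i-c] for c in coins)
...dp[10]=3, dp[11]=1, dp[12]=2, dp[13]=3, dp[14]=2, dp[15]=3
Minimum coins for 15 = 3


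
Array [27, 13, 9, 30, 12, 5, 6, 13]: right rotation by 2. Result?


Right rotate by 2: [6, 13, 27, 13, 9, 30, 12, 5]


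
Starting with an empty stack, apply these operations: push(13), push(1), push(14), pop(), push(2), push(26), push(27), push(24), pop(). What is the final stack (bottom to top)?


push(13) -> [13]
push(1) -> [13, 1]
push(14) -> [13, 1, 14]
pop() returns 14 -> [13, 1]
push(2) -> [13, 1, 2]
push(26) -> [13, 1, 2, 26]
push(27) -> [13, 1, 2, 26, 27]
push(24) -> [13, 1, 2, 26, 27, 24]
pop() returns 24 -> [13, 1, 2, 26, 27]
Final stack (bottom to top): [13, 1, 2, 26, 27]


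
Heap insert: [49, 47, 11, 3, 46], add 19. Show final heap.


Append 19: [49, 47, 11, 3, 46, 19]
Bubble up: swap idx 5(19) with idx 2(11)
Result: [49, 47, 19, 3, 46, 11]


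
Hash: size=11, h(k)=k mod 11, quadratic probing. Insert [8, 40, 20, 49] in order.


Insertions: 8->slot 8; 40->slot 7; 20->slot 9; 49->slot 5
Table: [None, None, None, None, None, 49, None, 40, 8, 20, None]


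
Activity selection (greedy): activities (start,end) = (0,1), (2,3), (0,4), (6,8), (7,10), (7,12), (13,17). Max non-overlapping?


Greedy: pick earliest-ending, then skip overlaps.
Selected (4 activities): [(0, 1), (2, 3), (6, 8), (13, 17)]


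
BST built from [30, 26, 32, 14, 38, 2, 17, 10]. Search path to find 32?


BST root = 30
Search for 32: compare at each node
Path: [30, 32]


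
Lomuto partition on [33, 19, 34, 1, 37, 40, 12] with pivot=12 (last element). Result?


Elements <= 12 go left of pivot.
Result: [1, 12, 34, 33, 37, 40, 19], pivot at index 1


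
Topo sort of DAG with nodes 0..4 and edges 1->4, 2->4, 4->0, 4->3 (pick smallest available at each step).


Kahn's algorithm, process smallest node first
Order: [1, 2, 4, 0, 3]


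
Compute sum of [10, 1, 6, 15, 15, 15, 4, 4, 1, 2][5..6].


Prefix sums: [0, 10, 11, 17, 32, 47, 62, 66, 70, 71, 73]
Sum[5..6] = prefix[7] - prefix[5] = 66 - 47 = 19


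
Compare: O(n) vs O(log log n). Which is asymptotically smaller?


double-logarithmic grows slower than linear
O(log log n) is asymptotically smaller; O(n) grows faster


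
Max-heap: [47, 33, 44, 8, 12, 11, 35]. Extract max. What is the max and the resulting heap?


Max = 47
Replace root with last, heapify down
Resulting heap: [44, 33, 35, 8, 12, 11]


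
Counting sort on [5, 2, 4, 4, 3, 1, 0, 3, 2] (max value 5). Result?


Count array: [1, 1, 2, 2, 2, 1]
Reconstruct: [0, 1, 2, 2, 3, 3, 4, 4, 5]


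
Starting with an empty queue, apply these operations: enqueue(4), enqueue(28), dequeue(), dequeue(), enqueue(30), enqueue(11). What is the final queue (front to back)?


enqueue(4) -> [4]
enqueue(28) -> [4, 28]
dequeue() returns 4 -> [28]
dequeue() returns 28 -> []
enqueue(30) -> [30]
enqueue(11) -> [30, 11]
Final queue (front to back): [30, 11]


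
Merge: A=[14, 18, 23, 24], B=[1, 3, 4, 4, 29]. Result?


Compare heads, take smaller each step.
Merged: [1, 3, 4, 4, 14, 18, 23, 24, 29]


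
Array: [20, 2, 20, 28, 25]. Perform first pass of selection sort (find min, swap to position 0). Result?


After one pass: [2, 20, 20, 28, 25]


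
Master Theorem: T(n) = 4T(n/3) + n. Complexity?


a=4, b=3, c=1. log_3(4)=1.262 > c=1. Case 1: O(n^log_b(a)) = O(n^1.262)
Complexity: O(n^1.262)


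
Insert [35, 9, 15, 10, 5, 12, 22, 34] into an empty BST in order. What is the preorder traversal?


Root = 35; build tree by BST insertion.
Preorder traversal: [35, 9, 5, 15, 10, 12, 22, 34]


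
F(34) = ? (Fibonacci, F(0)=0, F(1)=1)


F(n)=F(n-1)+F(n-2)
...F(32)=2178309, F(33)=3524578, F(34)=5702887


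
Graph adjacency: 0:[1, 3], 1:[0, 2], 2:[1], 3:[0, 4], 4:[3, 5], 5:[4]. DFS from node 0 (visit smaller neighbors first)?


DFS stack-based: start with [0]
Visit order: [0, 1, 2, 3, 4, 5]


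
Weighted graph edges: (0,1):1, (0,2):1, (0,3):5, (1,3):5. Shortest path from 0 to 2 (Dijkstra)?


Dijkstra from 0:
Distances: {0: 0, 1: 1, 2: 1, 3: 5}
Shortest distance to 2 = 1, path = [0, 2]


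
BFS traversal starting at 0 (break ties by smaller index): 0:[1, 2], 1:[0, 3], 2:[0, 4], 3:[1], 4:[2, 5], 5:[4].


BFS queue: start with [0]
Visit order: [0, 1, 2, 3, 4, 5]


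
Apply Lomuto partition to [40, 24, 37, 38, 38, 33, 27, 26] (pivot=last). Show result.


Elements <= 26 go left of pivot.
Result: [24, 26, 37, 38, 38, 33, 27, 40], pivot at index 1


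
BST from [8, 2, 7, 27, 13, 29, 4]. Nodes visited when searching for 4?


BST root = 8
Search for 4: compare at each node
Path: [8, 2, 7, 4]


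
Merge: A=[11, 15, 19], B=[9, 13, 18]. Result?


Compare heads, take smaller each step.
Merged: [9, 11, 13, 15, 18, 19]


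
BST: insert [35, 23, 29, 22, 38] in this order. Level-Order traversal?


Root = 35; build tree by BST insertion.
Level-Order traversal: [35, 23, 38, 22, 29]


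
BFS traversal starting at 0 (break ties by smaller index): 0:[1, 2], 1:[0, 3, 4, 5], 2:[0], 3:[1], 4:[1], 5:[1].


BFS queue: start with [0]
Visit order: [0, 1, 2, 3, 4, 5]


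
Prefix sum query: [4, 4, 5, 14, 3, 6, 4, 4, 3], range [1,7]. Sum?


Prefix sums: [0, 4, 8, 13, 27, 30, 36, 40, 44, 47]
Sum[1..7] = prefix[8] - prefix[1] = 44 - 4 = 40


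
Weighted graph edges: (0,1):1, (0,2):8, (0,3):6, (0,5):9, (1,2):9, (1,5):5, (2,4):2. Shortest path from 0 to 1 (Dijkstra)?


Dijkstra from 0:
Distances: {0: 0, 1: 1, 2: 8, 3: 6, 4: 10, 5: 6}
Shortest distance to 1 = 1, path = [0, 1]


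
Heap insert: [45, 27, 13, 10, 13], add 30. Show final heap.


Append 30: [45, 27, 13, 10, 13, 30]
Bubble up: swap idx 5(30) with idx 2(13)
Result: [45, 27, 30, 10, 13, 13]


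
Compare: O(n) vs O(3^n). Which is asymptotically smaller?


linear grows slower than exponential (base 3)
O(n) is asymptotically smaller; O(3^n) grows faster
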